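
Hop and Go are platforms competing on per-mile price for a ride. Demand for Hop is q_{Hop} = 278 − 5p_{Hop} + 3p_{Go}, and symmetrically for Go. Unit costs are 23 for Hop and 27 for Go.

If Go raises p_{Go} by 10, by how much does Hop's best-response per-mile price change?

3

Hop's profit: π = (p_{Hop} − 23)(278 − 5p_{Hop} + 3p_{Go}).
∂π/∂p_{Hop} = 393 − 10p_{Hop} + 3p_{Go} = 0 ⇒ p_{Hop} = 39.3 + 0.3p_{Go}.
The reaction-function slope is 0.3, so a 10-unit rise in p_{Go} moves p_{Hop} by 0.3 × 10 = 3. Hop's best response rises — the actions are strategic complements.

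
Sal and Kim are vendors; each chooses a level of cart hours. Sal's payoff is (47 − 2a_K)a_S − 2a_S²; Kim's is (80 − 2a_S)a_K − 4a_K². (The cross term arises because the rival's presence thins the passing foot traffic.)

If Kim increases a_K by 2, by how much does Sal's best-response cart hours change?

-1

Expanding Sal's payoff: 47a_S − 2a_Ka_S − 2a_S².
∂π/∂a_S = 47 − 2a_K − 4a_S = 0, so a_S = 11.75 − 0.5a_K.
The reaction-function slope is −0.5, so a 2-unit rise in a_K moves a_S by −0.5 × 2 = −1. Sal's best response falls — the actions are strategic substitutes.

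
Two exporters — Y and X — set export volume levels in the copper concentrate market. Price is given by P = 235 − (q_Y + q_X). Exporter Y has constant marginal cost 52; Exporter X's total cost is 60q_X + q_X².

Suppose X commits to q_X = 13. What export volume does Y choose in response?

85

Exporter Y's profit: π = q_Y(235 − (q_Y + q_X)) − 52q_Y.
∂π/∂q_Y = 183 − 2q_Y − q_X = 0, so q_Y = 91.5 − 0.5q_X.
At q_X = 13: q_Y = 91.5 − 0.5·13 = 85.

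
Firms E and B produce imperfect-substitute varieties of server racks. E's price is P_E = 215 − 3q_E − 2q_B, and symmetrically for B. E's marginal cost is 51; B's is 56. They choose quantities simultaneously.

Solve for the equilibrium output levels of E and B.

20.8125, 19.5625

Firm E's profit: π = q_E(215 − 3q_E − 2q_B) − 51q_E.
∂π/∂q_E = 164 − 6q_E − 2q_B = 0 ⇒ q_E = 82/3 − (1/3)q_B.
Similarly q_B = 26.5 − (1/3)q_E.
Solving the two reaction functions simultaneously: (1 − (−1/3)(−1/3))q_E = 82/3 − (1/3)·26.5, so (8/9)q_E = 18.5 and q_E = 20.8125.
Then q_B = 26.5 − (1/3)·20.8125 = 19.5625.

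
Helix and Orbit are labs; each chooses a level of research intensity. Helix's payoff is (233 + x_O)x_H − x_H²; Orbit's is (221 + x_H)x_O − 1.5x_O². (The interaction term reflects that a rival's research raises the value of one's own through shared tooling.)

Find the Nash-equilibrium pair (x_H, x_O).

Expanding Helix's payoff: 233x_H + x_Ox_H − x_H².
∂π/∂x_H = 233 + x_O − 2x_H = 0, so x_H = 116.5 + 0.5x_O.
Likewise for Orbit: x_O = 221/3 + (1/3)x_H.
Substituting the second reaction function into the first: x_H = 116.5 + 0.5(221/3 + (1/3)x_H), which gives (5/6)x_H = 460/3 ⇒ x_H = 184.
Then x_O = 221/3 + (1/3)·184 = 135.

184, 135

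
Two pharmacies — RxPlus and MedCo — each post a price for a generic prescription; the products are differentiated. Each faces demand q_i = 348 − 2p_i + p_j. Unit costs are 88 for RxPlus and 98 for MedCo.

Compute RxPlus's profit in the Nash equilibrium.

15488

RxPlus's profit: π = (p_{RxPlus} − 88)(348 − 2p_{RxPlus} + p_{MedCo}).
∂π/∂p_{RxPlus} = 524 − 4p_{RxPlus} + p_{MedCo} = 0 ⇒ p_{RxPlus} = 131 + 0.25p_{MedCo}.
Similarly p_{MedCo} = 136 + 0.25p_{RxPlus}.
Plugging p_{MedCo} into RxPlus's best response: p_{RxPlus} = 131 + 0.25(136 + 0.25p_{RxPlus}) ⇒ 0.9375p_{RxPlus} = 165, so p_{RxPlus} = 176.
Then p_{MedCo} = 136 + 0.25·176 = 180.
q_{RxPlus} = 348 − 2·176 + 180 = 176.
Profit = (176 − 88)·176 = 15488.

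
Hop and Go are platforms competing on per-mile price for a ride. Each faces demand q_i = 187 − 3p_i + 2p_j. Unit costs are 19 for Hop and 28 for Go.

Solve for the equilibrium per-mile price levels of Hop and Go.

62.6875, 66.0625

Hop's profit: π = (p_{Hop} − 19)(187 − 3p_{Hop} + 2p_{Go}).
∂π/∂p_{Hop} = 244 − 6p_{Hop} + 2p_{Go} = 0 ⇒ p_{Hop} = 122/3 + (1/3)p_{Go}.
Similarly p_{Go} = 271/6 + (1/3)p_{Hop}.
Solving the two reaction functions simultaneously: (1 − (1/3)(1/3))p_{Hop} = 122/3 + (1/3)·(271/6), so (8/9)p_{Hop} = 1003/18 and p_{Hop} = 62.6875.
Then p_{Go} = 271/6 + (1/3)·62.6875 = 66.0625.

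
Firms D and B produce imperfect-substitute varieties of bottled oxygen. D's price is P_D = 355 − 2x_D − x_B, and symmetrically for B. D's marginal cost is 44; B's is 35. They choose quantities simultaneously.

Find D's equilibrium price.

Firm D's profit: π = x_D(355 − 2x_D − x_B) − 44x_D.
∂π/∂x_D = 311 − 4x_D − x_B = 0 ⇒ x_D = 77.75 − 0.25x_B.
Similarly x_B = 80 − 0.25x_D.
Plugging x_B into D's best response: x_D = 77.75 − 0.25(80 − 0.25x_D) ⇒ 0.9375x_D = 57.75, so x_D = 61.6.
Then x_B = 80 − 0.25·61.6 = 64.6.
P_D = 355 − 2·61.6 − 64.6 = 167.2.

167.2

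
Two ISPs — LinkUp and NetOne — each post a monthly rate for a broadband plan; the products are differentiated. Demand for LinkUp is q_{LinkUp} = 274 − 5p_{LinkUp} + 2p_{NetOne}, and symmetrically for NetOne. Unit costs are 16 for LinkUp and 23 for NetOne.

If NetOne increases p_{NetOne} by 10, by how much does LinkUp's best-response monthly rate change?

LinkUp's profit: π = (p_{LinkUp} − 16)(274 − 5p_{LinkUp} + 2p_{NetOne}).
∂π/∂p_{LinkUp} = 354 − 10p_{LinkUp} + 2p_{NetOne} = 0 ⇒ p_{LinkUp} = 35.4 + 0.2p_{NetOne}.
The reaction-function slope is 0.2, so a 10-unit rise in p_{NetOne} moves p_{LinkUp} by 0.2 × 10 = 2. LinkUp's best response rises — the actions are strategic complements.

2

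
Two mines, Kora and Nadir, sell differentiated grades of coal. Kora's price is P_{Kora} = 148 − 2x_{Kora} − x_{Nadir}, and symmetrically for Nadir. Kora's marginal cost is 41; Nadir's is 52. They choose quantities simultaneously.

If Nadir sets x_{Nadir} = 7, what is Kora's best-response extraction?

Mine Kora's profit: π = x_{Kora}(148 − 2x_{Kora} − x_{Nadir}) − 41x_{Kora}.
∂π/∂x_{Kora} = 107 − 4x_{Kora} − x_{Nadir} = 0 ⇒ x_{Kora} = 26.75 − 0.25x_{Nadir}.
At x_{Nadir} = 7: x_{Kora} = 26.75 − 0.25·7 = 25.

25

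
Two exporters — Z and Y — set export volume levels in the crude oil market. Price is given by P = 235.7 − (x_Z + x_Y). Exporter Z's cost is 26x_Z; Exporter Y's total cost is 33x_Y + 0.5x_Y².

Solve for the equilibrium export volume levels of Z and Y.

85.28, 39.14

Exporter Z's profit: π = x_Z(235.7 − (x_Z + x_Y)) − 26x_Z.
∂π/∂x_Z = 209.7 − 2x_Z − x_Y = 0, so x_Z = 104.85 − 0.5x_Y.
For Y: ∂π/∂x_Y = 202.7 − 3x_Y − x_Z = 0 ⇒ x_Y = 2027/30 − (1/3)x_Z.
Solving the two reaction functions simultaneously: (1 − (−0.5)(−1/3))x_Z = 104.85 − 0.5·(2027/30), so (5/6)x_Z = 1066/15 and x_Z = 85.28.
Then x_Y = 2027/30 − (1/3)·85.28 = 39.14.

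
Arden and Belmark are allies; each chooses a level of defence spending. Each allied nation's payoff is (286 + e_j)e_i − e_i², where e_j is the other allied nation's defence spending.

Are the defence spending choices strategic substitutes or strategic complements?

Arden's payoff is (286 + e_B)e_A − e_A².
∂π/∂e_A = 286 + e_B − 2e_A = 0, so e_A = 143 + 0.5e_B.
The best-response slope de_A/de_B = 0.5 > 0: the reaction function is upward-sloping, so the choices are strategic complements.

strategic complements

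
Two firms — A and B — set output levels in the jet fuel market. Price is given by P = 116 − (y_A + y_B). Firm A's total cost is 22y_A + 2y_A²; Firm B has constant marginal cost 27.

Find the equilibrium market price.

67

Firm A's profit: π = y_A(116 − (y_A + y_B)) − 22y_A − 2y_A².
∂π/∂y_A = 94 − 6y_A − y_B = 0, so y_A = 47/3 − (1/6)y_B.
For B: ∂π/∂y_B = 89 − 2y_B − y_A = 0 ⇒ y_B = 44.5 − 0.5y_A.
Substituting the second reaction function into the first: y_A = 47/3 − (1/6)(44.5 − 0.5y_A), which gives (11/12)y_A = 8.25 ⇒ y_A = 9.
Then y_B = 44.5 − 0.5·9 = 40.
Equilibrium price: P = 116 − 49 = 67.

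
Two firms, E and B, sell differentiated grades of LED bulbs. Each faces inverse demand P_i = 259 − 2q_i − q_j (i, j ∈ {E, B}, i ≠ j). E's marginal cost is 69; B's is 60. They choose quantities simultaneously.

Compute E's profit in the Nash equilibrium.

Firm E's profit: π = q_E(259 − 2q_E − q_B) − 69q_E.
∂π/∂q_E = 190 − 4q_E − q_B = 0 ⇒ q_E = 47.5 − 0.25q_B.
Similarly q_B = 49.75 − 0.25q_E.
Plugging q_B into E's best response: q_E = 47.5 − 0.25(49.75 − 0.25q_E) ⇒ 0.9375q_E = 35.0625, so q_E = 37.4.
Then q_B = 49.75 − 0.25·37.4 = 40.4.
P_E = 259 − 2·37.4 − 40.4 = 143.8.
Profit = (143.8 − 69)·37.4 = 2797.52.

2797.52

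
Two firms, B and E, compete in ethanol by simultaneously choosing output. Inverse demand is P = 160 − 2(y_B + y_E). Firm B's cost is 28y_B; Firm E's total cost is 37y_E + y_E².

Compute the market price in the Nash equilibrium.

Firm B's profit: π = y_B(160 − 2(y_B + y_E)) − 28y_B.
∂π/∂y_B = 132 − 4y_B − 2y_E = 0, so y_B = 33 − 0.5y_E.
For E: ∂π/∂y_E = 123 − 6y_E − 2y_B = 0 ⇒ y_E = 20.5 − (1/3)y_B.
Solving the two reaction functions simultaneously: (1 − (−0.5)(−1/3))y_B = 33 − 0.5·20.5, so (5/6)y_B = 22.75 and y_B = 27.3.
Then y_E = 20.5 − (1/3)·27.3 = 11.4.
Equilibrium price: P = 160 − 2·38.7 = 82.6.

82.6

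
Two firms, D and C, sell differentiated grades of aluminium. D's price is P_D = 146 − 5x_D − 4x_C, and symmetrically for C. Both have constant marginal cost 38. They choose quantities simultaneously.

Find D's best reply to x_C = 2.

Firm D's profit: π = x_D(146 − 5x_D − 4x_C) − 38x_D.
∂π/∂x_D = 108 − 10x_D − 4x_C = 0 ⇒ x_D = 10.8 − 0.4x_C.
At x_C = 2: x_D = 10.8 − 0.4·2 = 10.

10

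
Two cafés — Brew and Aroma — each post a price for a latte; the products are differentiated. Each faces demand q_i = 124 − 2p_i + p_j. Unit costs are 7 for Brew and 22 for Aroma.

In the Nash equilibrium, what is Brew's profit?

Brew's profit: π = (p_{Brew} − 7)(124 − 2p_{Brew} + p_{Aroma}).
∂π/∂p_{Brew} = 138 − 4p_{Brew} + p_{Aroma} = 0 ⇒ p_{Brew} = 34.5 + 0.25p_{Aroma}.
Similarly p_{Aroma} = 42 + 0.25p_{Brew}.
Plugging p_{Aroma} into Brew's best response: p_{Brew} = 34.5 + 0.25(42 + 0.25p_{Brew}) ⇒ 0.9375p_{Brew} = 45, so p_{Brew} = 48.
Then p_{Aroma} = 42 + 0.25·48 = 54.
q_{Brew} = 124 − 2·48 + 54 = 82.
Profit = (48 − 7)·82 = 3362.

3362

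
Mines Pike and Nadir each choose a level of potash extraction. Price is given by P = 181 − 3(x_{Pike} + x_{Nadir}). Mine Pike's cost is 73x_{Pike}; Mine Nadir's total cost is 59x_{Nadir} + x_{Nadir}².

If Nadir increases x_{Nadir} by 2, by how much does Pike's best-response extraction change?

-1

Mine Pike's profit: π = x_{Pike}(181 − 3(x_{Pike} + x_{Nadir})) − 73x_{Pike}.
∂π/∂x_{Pike} = 108 − 6x_{Pike} − 3x_{Nadir} = 0, so x_{Pike} = 18 − 0.5x_{Nadir}.
The reaction-function slope is −0.5, so a 2-unit rise in x_{Nadir} moves x_{Pike} by −0.5 × 2 = −1. Pike's best response falls — the actions are strategic substitutes.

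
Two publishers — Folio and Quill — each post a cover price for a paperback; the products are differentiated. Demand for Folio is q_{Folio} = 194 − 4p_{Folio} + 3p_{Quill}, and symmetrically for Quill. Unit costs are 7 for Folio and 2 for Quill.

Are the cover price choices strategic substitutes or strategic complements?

Folio's profit: π = (p_{Folio} − 7)(194 − 4p_{Folio} + 3p_{Quill}).
∂π/∂p_{Folio} = 222 − 8p_{Folio} + 3p_{Quill} = 0 ⇒ p_{Folio} = 27.75 + 0.375p_{Quill}.
The best-response slope dp_{Folio}/dp_{Quill} = 0.375 > 0: the reaction function is upward-sloping, so the choices are strategic complements.

strategic complements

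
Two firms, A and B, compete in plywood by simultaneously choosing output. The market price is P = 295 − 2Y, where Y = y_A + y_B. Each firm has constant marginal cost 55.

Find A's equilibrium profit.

Firm A's profit: π = y_A(295 − 2(y_A + y_B)) − 55y_A.
∂π/∂y_A = 240 − 4y_A − 2y_B = 0, so y_A = 60 − 0.5y_B.
By symmetry y_B = y_A; substituting into the reaction function, 1.5y_A = 60 and y_A = 40.
Price P = 295 − 2·80 = 135.
A's profit: (135 − 55)·40 = 3200.

3200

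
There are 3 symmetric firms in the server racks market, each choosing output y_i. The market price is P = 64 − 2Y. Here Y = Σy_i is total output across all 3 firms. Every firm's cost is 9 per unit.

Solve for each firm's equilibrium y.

6.875

A representative firm's profit is π_i = y_i(64 − 2Y) − 9y_i, with Y = y_i + Σ_{j≠i} y_j.
First-order condition: 55 − 4y_i − 2Σ_{j≠i} y_j = 0.
With identical firms, set every y_j = y: then 55 − 4y − 4y = 0, i.e. y = 55/8 = 6.875.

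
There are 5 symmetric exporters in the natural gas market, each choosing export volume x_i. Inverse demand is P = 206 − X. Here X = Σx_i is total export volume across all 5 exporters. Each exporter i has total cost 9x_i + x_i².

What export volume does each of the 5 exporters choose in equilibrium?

A representative exporter's profit is π_i = x_i(206 − X) − 9x_i − x_i², with X = x_i + Σ_{j≠i} x_j.
First-order condition: 197 − 4x_i − Σ_{j≠i} x_j = 0.
With identical exporters, set every x_j = x: then 197 − 4x − 4x = 0, i.e. x = 197/8 = 24.625.

24.625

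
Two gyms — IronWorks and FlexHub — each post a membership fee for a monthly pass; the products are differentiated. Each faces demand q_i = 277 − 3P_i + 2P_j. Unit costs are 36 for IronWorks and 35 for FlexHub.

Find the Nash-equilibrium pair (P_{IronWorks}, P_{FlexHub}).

IronWorks's profit: π = (P_{IronWorks} − 36)(277 − 3P_{IronWorks} + 2P_{FlexHub}).
∂π/∂P_{IronWorks} = 385 − 6P_{IronWorks} + 2P_{FlexHub} = 0 ⇒ P_{IronWorks} = 385/6 + (1/3)P_{FlexHub}.
Similarly P_{FlexHub} = 191/3 + (1/3)P_{IronWorks}.
Plugging P_{FlexHub} into IronWorks's best response: P_{IronWorks} = 385/6 + (1/3)(191/3 + (1/3)P_{IronWorks}) ⇒ (8/9)P_{IronWorks} = 1537/18, so P_{IronWorks} = 96.0625.
Then P_{FlexHub} = 191/3 + (1/3)·96.0625 = 95.6875.

96.0625, 95.6875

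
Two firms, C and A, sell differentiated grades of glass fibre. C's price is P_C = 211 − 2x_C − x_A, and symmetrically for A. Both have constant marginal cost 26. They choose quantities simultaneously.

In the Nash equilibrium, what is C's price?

100

Firm C's profit: π = x_C(211 − 2x_C − x_A) − 26x_C.
∂π/∂x_C = 185 − 4x_C − x_A = 0 ⇒ x_C = 46.25 − 0.25x_A.
By symmetry x_A = x_C; substituting into the reaction function, 1.25x_C = 46.25 and x_C = 37.
P_C = 211 − 2·37 − 37 = 100.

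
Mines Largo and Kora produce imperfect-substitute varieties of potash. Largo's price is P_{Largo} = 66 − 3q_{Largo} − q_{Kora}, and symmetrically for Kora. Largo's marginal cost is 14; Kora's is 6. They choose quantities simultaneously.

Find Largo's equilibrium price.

35.6

Mine Largo's profit: π = q_{Largo}(66 − 3q_{Largo} − q_{Kora}) − 14q_{Largo}.
∂π/∂q_{Largo} = 52 − 6q_{Largo} − q_{Kora} = 0 ⇒ q_{Largo} = 26/3 − (1/6)q_{Kora}.
Similarly q_{Kora} = 10 − (1/6)q_{Largo}.
Substituting the second reaction function into the first: q_{Largo} = 26/3 − (1/6)(10 − (1/6)q_{Largo}), which gives (35/36)q_{Largo} = 7 ⇒ q_{Largo} = 7.2.
Then q_{Kora} = 10 − (1/6)·7.2 = 8.8.
P_{Largo} = 66 − 3·7.2 − 8.8 = 35.6.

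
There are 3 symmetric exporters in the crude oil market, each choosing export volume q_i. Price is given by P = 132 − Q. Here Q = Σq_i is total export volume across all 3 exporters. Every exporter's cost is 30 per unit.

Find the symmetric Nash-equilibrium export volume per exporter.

A representative exporter's profit is π_i = q_i(132 − Q) − 30q_i, with Q = q_i + Σ_{j≠i} q_j.
First-order condition: 102 − 2q_i − Σ_{j≠i} q_j = 0.
In a symmetric equilibrium every exporter chooses the same q, so Σ_{j≠i} q_j = 2q. The condition becomes 102 − 4q = 0, giving q = 102/4 = 25.5.

25.5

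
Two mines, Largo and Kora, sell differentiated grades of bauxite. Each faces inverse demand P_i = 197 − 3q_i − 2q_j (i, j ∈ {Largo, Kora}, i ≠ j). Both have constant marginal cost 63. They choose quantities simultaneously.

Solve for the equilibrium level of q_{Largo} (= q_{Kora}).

Mine Largo's profit: π = q_{Largo}(197 − 3q_{Largo} − 2q_{Kora}) − 63q_{Largo}.
∂π/∂q_{Largo} = 134 − 6q_{Largo} − 2q_{Kora} = 0 ⇒ q_{Largo} = 67/3 − (1/3)q_{Kora}.
The game is symmetric, so in equilibrium q_{Kora} = q_{Largo}: the reaction function gives (4/3)q_{Largo} = 67/3, hence q_{Largo} = 16.75.

16.75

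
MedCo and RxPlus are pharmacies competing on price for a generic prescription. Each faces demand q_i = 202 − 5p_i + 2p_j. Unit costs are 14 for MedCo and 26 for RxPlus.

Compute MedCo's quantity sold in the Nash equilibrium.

MedCo's profit: π = (p_{MedCo} − 14)(202 − 5p_{MedCo} + 2p_{RxPlus}).
∂π/∂p_{MedCo} = 272 − 10p_{MedCo} + 2p_{RxPlus} = 0 ⇒ p_{MedCo} = 27.2 + 0.2p_{RxPlus}.
Similarly p_{RxPlus} = 33.2 + 0.2p_{MedCo}.
Solving the two reaction functions simultaneously: (1 − (0.2)(0.2))p_{MedCo} = 27.2 + 0.2·33.2, so 0.96p_{MedCo} = 33.84 and p_{MedCo} = 35.25.
Then p_{RxPlus} = 33.2 + 0.2·35.25 = 40.25.
q_{MedCo} = 202 − 5·35.25 + 2·40.25 = 106.25.

106.25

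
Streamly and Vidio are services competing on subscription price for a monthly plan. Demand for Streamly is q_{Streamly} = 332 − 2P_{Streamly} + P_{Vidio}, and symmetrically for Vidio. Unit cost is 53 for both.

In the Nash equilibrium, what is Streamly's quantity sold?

186

Streamly's profit: π = (P_{Streamly} − 53)(332 − 2P_{Streamly} + P_{Vidio}).
∂π/∂P_{Streamly} = 438 − 4P_{Streamly} + P_{Vidio} = 0 ⇒ P_{Streamly} = 109.5 + 0.25P_{Vidio}.
The game is symmetric, so in equilibrium P_{Vidio} = P_{Streamly}: the reaction function gives 0.75P_{Streamly} = 109.5, hence P_{Streamly} = 146.
q_{Streamly} = 332 − 2·146 + 146 = 186.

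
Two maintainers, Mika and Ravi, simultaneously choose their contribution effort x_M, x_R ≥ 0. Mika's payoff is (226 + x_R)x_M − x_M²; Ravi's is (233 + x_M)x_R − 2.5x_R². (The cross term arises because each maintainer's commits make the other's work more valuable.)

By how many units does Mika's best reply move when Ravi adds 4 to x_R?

Expanding Mika's payoff: 226x_M + x_Rx_M − x_M².
∂π/∂x_M = 226 + x_R − 2x_M = 0, so x_M = 113 + 0.5x_R.
The reaction-function slope is 0.5, so a 4-unit rise in x_R moves x_M by 0.5 × 4 = 2. Mika's best response rises — the actions are strategic complements.

2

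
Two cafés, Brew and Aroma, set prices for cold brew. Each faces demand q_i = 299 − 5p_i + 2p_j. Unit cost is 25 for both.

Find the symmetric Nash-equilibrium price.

Brew's profit: π = (p_{Brew} − 25)(299 − 5p_{Brew} + 2p_{Aroma}).
∂π/∂p_{Brew} = 424 − 10p_{Brew} + 2p_{Aroma} = 0 ⇒ p_{Brew} = 42.4 + 0.2p_{Aroma}.
By symmetry p_{Aroma} = p_{Brew}; substituting into the reaction function, 0.8p_{Brew} = 42.4 and p_{Brew} = 53.

53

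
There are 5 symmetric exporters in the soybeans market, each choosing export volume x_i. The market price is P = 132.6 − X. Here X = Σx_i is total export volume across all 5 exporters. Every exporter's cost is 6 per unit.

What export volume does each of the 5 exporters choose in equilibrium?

A representative exporter's profit is π_i = x_i(132.6 − X) − 6x_i, with X = x_i + Σ_{j≠i} x_j.
First-order condition: 126.6 − 2x_i − Σ_{j≠i} x_j = 0.
In a symmetric equilibrium every exporter chooses the same x, so Σ_{j≠i} x_j = 4x. The condition becomes 126.6 − 6x = 0, giving x = 126.6/6 = 21.1.

21.1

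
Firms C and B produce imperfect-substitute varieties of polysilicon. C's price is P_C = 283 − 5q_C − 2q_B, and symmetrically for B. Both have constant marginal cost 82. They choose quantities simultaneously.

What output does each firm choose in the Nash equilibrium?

16.75

Firm C's profit: π = q_C(283 − 5q_C − 2q_B) − 82q_C.
∂π/∂q_C = 201 − 10q_C − 2q_B = 0 ⇒ q_C = 20.1 − 0.2q_B.
Setting q_C = q_B in the reaction function: q_C = 20.1 − 0.2q_C, so q_C = 20.1 / 1.2 = 16.75.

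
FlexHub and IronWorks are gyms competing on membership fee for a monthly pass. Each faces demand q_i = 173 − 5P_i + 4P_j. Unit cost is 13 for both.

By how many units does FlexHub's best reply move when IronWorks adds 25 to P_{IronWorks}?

10

FlexHub's profit: π = (P_{FlexHub} − 13)(173 − 5P_{FlexHub} + 4P_{IronWorks}).
∂π/∂P_{FlexHub} = 238 − 10P_{FlexHub} + 4P_{IronWorks} = 0 ⇒ P_{FlexHub} = 23.8 + 0.4P_{IronWorks}.
The reaction-function slope is 0.4, so a 25-unit rise in P_{IronWorks} moves P_{FlexHub} by 0.4 × 25 = 10. FlexHub's best response rises — the actions are strategic complements.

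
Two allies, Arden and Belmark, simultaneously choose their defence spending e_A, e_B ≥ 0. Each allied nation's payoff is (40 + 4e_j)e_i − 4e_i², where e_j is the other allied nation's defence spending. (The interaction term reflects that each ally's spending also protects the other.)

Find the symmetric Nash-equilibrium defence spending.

Arden's payoff is (40 + 4e_B)e_A − 4e_A².
∂π/∂e_A = 40 + 4e_B − 8e_A = 0, so e_A = 5 + 0.5e_B.
Setting e_A = e_B in the reaction function: e_A = 5 + 0.5e_A, so e_A = 5 / 0.5 = 10.

10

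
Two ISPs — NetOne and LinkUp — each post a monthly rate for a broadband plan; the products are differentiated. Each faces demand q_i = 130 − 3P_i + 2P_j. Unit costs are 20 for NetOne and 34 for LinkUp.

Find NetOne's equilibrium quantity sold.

90.375

NetOne's profit: π = (P_{NetOne} − 20)(130 − 3P_{NetOne} + 2P_{LinkUp}).
∂π/∂P_{NetOne} = 190 − 6P_{NetOne} + 2P_{LinkUp} = 0 ⇒ P_{NetOne} = 95/3 + (1/3)P_{LinkUp}.
Similarly P_{LinkUp} = 116/3 + (1/3)P_{NetOne}.
Plugging P_{LinkUp} into NetOne's best response: P_{NetOne} = 95/3 + (1/3)(116/3 + (1/3)P_{NetOne}) ⇒ (8/9)P_{NetOne} = 401/9, so P_{NetOne} = 50.125.
Then P_{LinkUp} = 116/3 + (1/3)·50.125 = 55.375.
q_{NetOne} = 130 − 3·50.125 + 2·55.375 = 90.375.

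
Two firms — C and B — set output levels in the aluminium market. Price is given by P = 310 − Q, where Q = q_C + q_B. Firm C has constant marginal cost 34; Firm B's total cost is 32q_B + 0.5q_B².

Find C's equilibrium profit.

Firm C's profit: π = q_C(310 − (q_C + q_B)) − 34q_C.
∂π/∂q_C = 276 − 2q_C − q_B = 0, so q_C = 138 − 0.5q_B.
For B: ∂π/∂q_B = 278 − 3q_B − q_C = 0 ⇒ q_B = 278/3 − (1/3)q_C.
Solving the two reaction functions simultaneously: (1 − (−0.5)(−1/3))q_C = 138 − 0.5·(278/3), so (5/6)q_C = 275/3 and q_C = 110.
Then q_B = 278/3 − (1/3)·110 = 56.
Price P = 310 − 166 = 144.
C's profit: (144 − 34)·110 = 12100.

12100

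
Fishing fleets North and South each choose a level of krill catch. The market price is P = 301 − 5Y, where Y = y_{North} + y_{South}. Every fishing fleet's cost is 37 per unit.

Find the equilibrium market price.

125

Fishing fleet North's profit: π = y_{North}(301 − 5(y_{North} + y_{South})) − 37y_{North}.
∂π/∂y_{North} = 264 − 10y_{North} − 5y_{South} = 0, so y_{North} = 26.4 − 0.5y_{South}.
Setting y_{North} = y_{South} in the reaction function: y_{North} = 26.4 − 0.5y_{North}, so y_{North} = 26.4 / 1.5 = 17.6.
Equilibrium price: P = 301 − 5·35.2 = 125.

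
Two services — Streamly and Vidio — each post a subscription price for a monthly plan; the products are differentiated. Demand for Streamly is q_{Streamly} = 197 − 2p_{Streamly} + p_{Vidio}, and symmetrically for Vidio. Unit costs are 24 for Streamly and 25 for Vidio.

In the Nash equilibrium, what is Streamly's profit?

Streamly's profit: π = (p_{Streamly} − 24)(197 − 2p_{Streamly} + p_{Vidio}).
∂π/∂p_{Streamly} = 245 − 4p_{Streamly} + p_{Vidio} = 0 ⇒ p_{Streamly} = 61.25 + 0.25p_{Vidio}.
Similarly p_{Vidio} = 61.75 + 0.25p_{Streamly}.
Plugging p_{Vidio} into Streamly's best response: p_{Streamly} = 61.25 + 0.25(61.75 + 0.25p_{Streamly}) ⇒ 0.9375p_{Streamly} = 76.6875, so p_{Streamly} = 81.8.
Then p_{Vidio} = 61.75 + 0.25·81.8 = 82.2.
q_{Streamly} = 197 − 2·81.8 + 82.2 = 115.6.
Profit = (81.8 − 24)·115.6 = 6681.68.

6681.68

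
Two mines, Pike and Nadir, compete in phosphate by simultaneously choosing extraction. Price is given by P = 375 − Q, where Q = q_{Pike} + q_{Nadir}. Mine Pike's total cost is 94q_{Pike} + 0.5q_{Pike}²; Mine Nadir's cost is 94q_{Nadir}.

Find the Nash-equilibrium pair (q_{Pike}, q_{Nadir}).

Mine Pike's profit: π = q_{Pike}(375 − (q_{Pike} + q_{Nadir})) − 94q_{Pike} − 0.5q_{Pike}².
∂π/∂q_{Pike} = 281 − 3q_{Pike} − q_{Nadir} = 0, so q_{Pike} = 281/3 − (1/3)q_{Nadir}.
For Nadir: ∂π/∂q_{Nadir} = 281 − 2q_{Nadir} − q_{Pike} = 0 ⇒ q_{Nadir} = 140.5 − 0.5q_{Pike}.
Plugging q_{Nadir} into Pike's best response: q_{Pike} = 281/3 − (1/3)(140.5 − 0.5q_{Pike}) ⇒ (5/6)q_{Pike} = 281/6, so q_{Pike} = 56.2.
Then q_{Nadir} = 140.5 − 0.5·56.2 = 112.4.

56.2, 112.4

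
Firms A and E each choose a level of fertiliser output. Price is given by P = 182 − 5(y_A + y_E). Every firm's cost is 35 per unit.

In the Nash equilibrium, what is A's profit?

480.2

Firm A's profit: π = y_A(182 − 5(y_A + y_E)) − 35y_A.
∂π/∂y_A = 147 − 10y_A − 5y_E = 0, so y_A = 14.7 − 0.5y_E.
By symmetry y_E = y_A; substituting into the reaction function, 1.5y_A = 14.7 and y_A = 9.8.
Price P = 182 − 5·19.6 = 84.
A's profit: (84 − 35)·9.8 = 480.2.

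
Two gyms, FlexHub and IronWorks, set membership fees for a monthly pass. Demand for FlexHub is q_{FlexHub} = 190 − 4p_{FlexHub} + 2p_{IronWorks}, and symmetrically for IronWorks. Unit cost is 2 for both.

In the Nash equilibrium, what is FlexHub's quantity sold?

124

FlexHub's profit: π = (p_{FlexHub} − 2)(190 − 4p_{FlexHub} + 2p_{IronWorks}).
∂π/∂p_{FlexHub} = 198 − 8p_{FlexHub} + 2p_{IronWorks} = 0 ⇒ p_{FlexHub} = 24.75 + 0.25p_{IronWorks}.
By symmetry p_{IronWorks} = p_{FlexHub}; substituting into the reaction function, 0.75p_{FlexHub} = 24.75 and p_{FlexHub} = 33.
q_{FlexHub} = 190 − 4·33 + 2·33 = 124.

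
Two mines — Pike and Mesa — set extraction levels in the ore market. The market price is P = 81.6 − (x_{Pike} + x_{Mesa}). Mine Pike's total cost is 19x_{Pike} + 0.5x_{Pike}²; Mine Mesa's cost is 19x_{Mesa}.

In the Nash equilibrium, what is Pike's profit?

Mine Pike's profit: π = x_{Pike}(81.6 − (x_{Pike} + x_{Mesa})) − 19x_{Pike} − 0.5x_{Pike}².
∂π/∂x_{Pike} = 62.6 − 3x_{Pike} − x_{Mesa} = 0, so x_{Pike} = 313/15 − (1/3)x_{Mesa}.
For Mesa: ∂π/∂x_{Mesa} = 62.6 − 2x_{Mesa} − x_{Pike} = 0 ⇒ x_{Mesa} = 31.3 − 0.5x_{Pike}.
Substituting the second reaction function into the first: x_{Pike} = 313/15 − (1/3)(31.3 − 0.5x_{Pike}), which gives (5/6)x_{Pike} = 313/30 ⇒ x_{Pike} = 12.52.
Then x_{Mesa} = 31.3 − 0.5·12.52 = 25.04.
Price P = 81.6 − 37.56 = 44.04.
Pike's profit: (44.04 − 19)·12.52 − 0.5(12.52)² = 235.1256.

235.1256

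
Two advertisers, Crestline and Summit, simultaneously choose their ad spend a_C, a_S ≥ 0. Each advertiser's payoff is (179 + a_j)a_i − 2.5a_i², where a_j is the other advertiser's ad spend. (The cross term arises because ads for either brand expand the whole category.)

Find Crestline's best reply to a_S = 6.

37

Crestline's payoff is (179 + a_S)a_C − 2.5a_C².
∂π/∂a_C = 179 + a_S − 5a_C = 0, so a_C = 35.8 + 0.2a_S.
At a_S = 6: a_C = 35.8 + 0.2·6 = 37.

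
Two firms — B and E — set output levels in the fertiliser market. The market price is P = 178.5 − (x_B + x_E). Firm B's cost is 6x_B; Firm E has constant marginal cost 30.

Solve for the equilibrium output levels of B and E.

65.5, 41.5

Firm B's profit: π = x_B(178.5 − (x_B + x_E)) − 6x_B.
∂π/∂x_B = 172.5 − 2x_B − x_E = 0, so x_B = 86.25 − 0.5x_E.
By the same steps for E: x_E = 74.25 − 0.5x_B.
Solving the two reaction functions simultaneously: (1 − (−0.5)(−0.5))x_B = 86.25 − 0.5·74.25, so 0.75x_B = 49.125 and x_B = 65.5.
Then x_E = 74.25 − 0.5·65.5 = 41.5.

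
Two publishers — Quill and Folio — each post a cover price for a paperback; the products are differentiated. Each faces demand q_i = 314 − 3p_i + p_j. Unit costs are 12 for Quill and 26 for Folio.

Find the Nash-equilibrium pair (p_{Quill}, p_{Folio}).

Quill's profit: π = (p_{Quill} − 12)(314 − 3p_{Quill} + p_{Folio}).
∂π/∂p_{Quill} = 350 − 6p_{Quill} + p_{Folio} = 0 ⇒ p_{Quill} = 175/3 + (1/6)p_{Folio}.
Similarly p_{Folio} = 196/3 + (1/6)p_{Quill}.
Plugging p_{Folio} into Quill's best response: p_{Quill} = 175/3 + (1/6)(196/3 + (1/6)p_{Quill}) ⇒ (35/36)p_{Quill} = 623/9, so p_{Quill} = 71.2.
Then p_{Folio} = 196/3 + (1/6)·71.2 = 77.2.

71.2, 77.2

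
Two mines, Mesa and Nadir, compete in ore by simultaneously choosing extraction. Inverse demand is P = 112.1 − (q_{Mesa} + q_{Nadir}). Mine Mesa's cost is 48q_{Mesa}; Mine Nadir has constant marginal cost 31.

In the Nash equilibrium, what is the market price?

Mine Mesa's profit: π = q_{Mesa}(112.1 − (q_{Mesa} + q_{Nadir})) − 48q_{Mesa}.
∂π/∂q_{Mesa} = 64.1 − 2q_{Mesa} − q_{Nadir} = 0, so q_{Mesa} = 32.05 − 0.5q_{Nadir}.
By the same steps for Nadir: q_{Nadir} = 40.55 − 0.5q_{Mesa}.
Plugging q_{Nadir} into Mesa's best response: q_{Mesa} = 32.05 − 0.5(40.55 − 0.5q_{Mesa}) ⇒ 0.75q_{Mesa} = 11.775, so q_{Mesa} = 15.7.
Then q_{Nadir} = 40.55 − 0.5·15.7 = 32.7.
Equilibrium price: P = 112.1 − 48.4 = 63.7.

63.7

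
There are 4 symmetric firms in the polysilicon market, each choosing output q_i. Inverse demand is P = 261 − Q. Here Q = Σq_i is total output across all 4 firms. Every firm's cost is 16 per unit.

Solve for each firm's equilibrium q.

49

A representative firm's profit is π_i = q_i(261 − Q) − 16q_i, with Q = q_i + Σ_{j≠i} q_j.
First-order condition: 245 − 2q_i − Σ_{j≠i} q_j = 0.
Imposing symmetry (q_j = q for all j) turns Σ_{j≠i} q_j into 3q, so 245 = 5q and q = 49.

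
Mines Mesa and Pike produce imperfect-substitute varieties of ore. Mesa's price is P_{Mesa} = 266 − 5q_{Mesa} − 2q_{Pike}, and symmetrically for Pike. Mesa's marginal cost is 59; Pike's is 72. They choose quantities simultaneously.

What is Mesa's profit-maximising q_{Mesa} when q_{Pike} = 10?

Mine Mesa's profit: π = q_{Mesa}(266 − 5q_{Mesa} − 2q_{Pike}) − 59q_{Mesa}.
∂π/∂q_{Mesa} = 207 − 10q_{Mesa} − 2q_{Pike} = 0 ⇒ q_{Mesa} = 20.7 − 0.2q_{Pike}.
At q_{Pike} = 10: q_{Mesa} = 20.7 − 0.2·10 = 18.7.

18.7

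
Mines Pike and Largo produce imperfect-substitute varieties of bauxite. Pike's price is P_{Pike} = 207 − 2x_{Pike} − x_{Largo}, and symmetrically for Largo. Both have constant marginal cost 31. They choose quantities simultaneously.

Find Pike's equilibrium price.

Mine Pike's profit: π = x_{Pike}(207 − 2x_{Pike} − x_{Largo}) − 31x_{Pike}.
∂π/∂x_{Pike} = 176 − 4x_{Pike} − x_{Largo} = 0 ⇒ x_{Pike} = 44 − 0.25x_{Largo}.
The game is symmetric, so in equilibrium x_{Largo} = x_{Pike}: the reaction function gives 1.25x_{Pike} = 44, hence x_{Pike} = 35.2.
P_{Pike} = 207 − 2·35.2 − 35.2 = 101.4.

101.4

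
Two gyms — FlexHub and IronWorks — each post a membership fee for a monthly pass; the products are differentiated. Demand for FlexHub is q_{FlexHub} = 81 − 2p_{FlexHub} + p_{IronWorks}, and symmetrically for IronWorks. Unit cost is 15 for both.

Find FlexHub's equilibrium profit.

968

FlexHub's profit: π = (p_{FlexHub} − 15)(81 − 2p_{FlexHub} + p_{IronWorks}).
∂π/∂p_{FlexHub} = 111 − 4p_{FlexHub} + p_{IronWorks} = 0 ⇒ p_{FlexHub} = 27.75 + 0.25p_{IronWorks}.
The game is symmetric, so in equilibrium p_{IronWorks} = p_{FlexHub}: the reaction function gives 0.75p_{FlexHub} = 27.75, hence p_{FlexHub} = 37.
q_{FlexHub} = 81 − 2·37 + 37 = 44.
Profit = (37 − 15)·44 = 968.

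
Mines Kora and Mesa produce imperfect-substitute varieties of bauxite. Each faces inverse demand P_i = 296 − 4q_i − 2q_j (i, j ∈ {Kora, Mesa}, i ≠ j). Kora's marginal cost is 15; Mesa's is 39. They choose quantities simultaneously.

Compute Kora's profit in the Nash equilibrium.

3340.84

Mine Kora's profit: π = q_{Kora}(296 − 4q_{Kora} − 2q_{Mesa}) − 15q_{Kora}.
∂π/∂q_{Kora} = 281 − 8q_{Kora} − 2q_{Mesa} = 0 ⇒ q_{Kora} = 35.125 − 0.25q_{Mesa}.
Similarly q_{Mesa} = 32.125 − 0.25q_{Kora}.
Plugging q_{Mesa} into Kora's best response: q_{Kora} = 35.125 − 0.25(32.125 − 0.25q_{Kora}) ⇒ 0.9375q_{Kora} = 867/32, so q_{Kora} = 28.9.
Then q_{Mesa} = 32.125 − 0.25·28.9 = 24.9.
P_{Kora} = 296 − 4·28.9 − 2·24.9 = 130.6.
Profit = (130.6 − 15)·28.9 = 3340.84.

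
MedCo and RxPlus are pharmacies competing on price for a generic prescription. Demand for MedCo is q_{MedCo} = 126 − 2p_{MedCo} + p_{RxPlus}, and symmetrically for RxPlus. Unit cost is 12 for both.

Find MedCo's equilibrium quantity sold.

76

MedCo's profit: π = (p_{MedCo} − 12)(126 − 2p_{MedCo} + p_{RxPlus}).
∂π/∂p_{MedCo} = 150 − 4p_{MedCo} + p_{RxPlus} = 0 ⇒ p_{MedCo} = 37.5 + 0.25p_{RxPlus}.
Setting p_{MedCo} = p_{RxPlus} in the reaction function: p_{MedCo} = 37.5 + 0.25p_{MedCo}, so p_{MedCo} = 37.5 / 0.75 = 50.
q_{MedCo} = 126 − 2·50 + 50 = 76.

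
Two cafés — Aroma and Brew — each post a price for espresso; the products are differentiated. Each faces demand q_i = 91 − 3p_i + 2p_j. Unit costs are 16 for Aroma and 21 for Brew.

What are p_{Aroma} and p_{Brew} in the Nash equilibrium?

Aroma's profit: π = (p_{Aroma} − 16)(91 − 3p_{Aroma} + 2p_{Brew}).
∂π/∂p_{Aroma} = 139 − 6p_{Aroma} + 2p_{Brew} = 0 ⇒ p_{Aroma} = 139/6 + (1/3)p_{Brew}.
Similarly p_{Brew} = 77/3 + (1/3)p_{Aroma}.
Plugging p_{Brew} into Aroma's best response: p_{Aroma} = 139/6 + (1/3)(77/3 + (1/3)p_{Aroma}) ⇒ (8/9)p_{Aroma} = 571/18, so p_{Aroma} = 35.6875.
Then p_{Brew} = 77/3 + (1/3)·35.6875 = 37.5625.

35.6875, 37.5625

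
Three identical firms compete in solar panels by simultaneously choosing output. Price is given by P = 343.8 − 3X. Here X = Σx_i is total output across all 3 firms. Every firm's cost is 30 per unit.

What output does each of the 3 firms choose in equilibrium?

26.15

A representative firm's profit is π_i = x_i(343.8 − 3X) − 30x_i, with X = x_i + Σ_{j≠i} x_j.
First-order condition: 313.8 − 6x_i − 3Σ_{j≠i} x_j = 0.
With identical firms, set every x_j = x: then 313.8 − 6x − 6x = 0, i.e. x = 313.8/12 = 26.15.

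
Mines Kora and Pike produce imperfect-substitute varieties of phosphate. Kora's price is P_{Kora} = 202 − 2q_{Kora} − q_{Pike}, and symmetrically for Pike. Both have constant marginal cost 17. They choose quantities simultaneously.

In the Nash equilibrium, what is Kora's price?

91

Mine Kora's profit: π = q_{Kora}(202 − 2q_{Kora} − q_{Pike}) − 17q_{Kora}.
∂π/∂q_{Kora} = 185 − 4q_{Kora} − q_{Pike} = 0 ⇒ q_{Kora} = 46.25 − 0.25q_{Pike}.
The game is symmetric, so in equilibrium q_{Pike} = q_{Kora}: the reaction function gives 1.25q_{Kora} = 46.25, hence q_{Kora} = 37.
P_{Kora} = 202 − 2·37 − 37 = 91.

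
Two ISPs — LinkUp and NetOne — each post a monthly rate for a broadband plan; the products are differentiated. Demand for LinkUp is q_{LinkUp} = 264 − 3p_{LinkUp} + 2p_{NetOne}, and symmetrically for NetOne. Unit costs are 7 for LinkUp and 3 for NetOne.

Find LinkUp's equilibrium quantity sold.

190.5

LinkUp's profit: π = (p_{LinkUp} − 7)(264 − 3p_{LinkUp} + 2p_{NetOne}).
∂π/∂p_{LinkUp} = 285 − 6p_{LinkUp} + 2p_{NetOne} = 0 ⇒ p_{LinkUp} = 47.5 + (1/3)p_{NetOne}.
Similarly p_{NetOne} = 45.5 + (1/3)p_{LinkUp}.
Plugging p_{NetOne} into LinkUp's best response: p_{LinkUp} = 47.5 + (1/3)(45.5 + (1/3)p_{LinkUp}) ⇒ (8/9)p_{LinkUp} = 188/3, so p_{LinkUp} = 70.5.
Then p_{NetOne} = 45.5 + (1/3)·70.5 = 69.
q_{LinkUp} = 264 − 3·70.5 + 2·69 = 190.5.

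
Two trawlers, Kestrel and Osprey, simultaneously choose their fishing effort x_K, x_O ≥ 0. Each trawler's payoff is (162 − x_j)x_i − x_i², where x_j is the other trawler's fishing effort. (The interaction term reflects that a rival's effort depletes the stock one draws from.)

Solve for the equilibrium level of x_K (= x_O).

54

Kestrel's payoff is (162 − x_O)x_K − x_K².
∂π/∂x_K = 162 − x_O − 2x_K = 0, so x_K = 81 − 0.5x_O.
Setting x_K = x_O in the reaction function: x_K = 81 − 0.5x_K, so x_K = 81 / 1.5 = 54.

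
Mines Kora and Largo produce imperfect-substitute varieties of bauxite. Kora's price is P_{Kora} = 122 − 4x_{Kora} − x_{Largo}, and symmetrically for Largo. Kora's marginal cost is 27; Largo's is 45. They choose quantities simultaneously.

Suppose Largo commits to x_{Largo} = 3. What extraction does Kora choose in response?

Mine Kora's profit: π = x_{Kora}(122 − 4x_{Kora} − x_{Largo}) − 27x_{Kora}.
∂π/∂x_{Kora} = 95 − 8x_{Kora} − x_{Largo} = 0 ⇒ x_{Kora} = 11.875 − 0.125x_{Largo}.
At x_{Largo} = 3: x_{Kora} = 11.875 − 0.125·3 = 11.5.

11.5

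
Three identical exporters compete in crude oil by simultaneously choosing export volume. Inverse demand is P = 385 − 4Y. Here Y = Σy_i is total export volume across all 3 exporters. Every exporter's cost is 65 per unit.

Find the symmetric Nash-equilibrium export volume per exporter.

20

A representative exporter's profit is π_i = y_i(385 − 4Y) − 65y_i, with Y = y_i + Σ_{j≠i} y_j.
First-order condition: 320 − 8y_i − 4Σ_{j≠i} y_j = 0.
Imposing symmetry (y_j = y for all j) turns Σ_{j≠i} y_j into 2y, so 320 = 16y and y = 20.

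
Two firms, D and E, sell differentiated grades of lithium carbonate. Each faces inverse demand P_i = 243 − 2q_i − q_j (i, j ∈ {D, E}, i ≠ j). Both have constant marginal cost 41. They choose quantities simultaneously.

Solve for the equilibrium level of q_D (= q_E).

Firm D's profit: π = q_D(243 − 2q_D − q_E) − 41q_D.
∂π/∂q_D = 202 − 4q_D − q_E = 0 ⇒ q_D = 50.5 − 0.25q_E.
The game is symmetric, so in equilibrium q_E = q_D: the reaction function gives 1.25q_D = 50.5, hence q_D = 40.4.

40.4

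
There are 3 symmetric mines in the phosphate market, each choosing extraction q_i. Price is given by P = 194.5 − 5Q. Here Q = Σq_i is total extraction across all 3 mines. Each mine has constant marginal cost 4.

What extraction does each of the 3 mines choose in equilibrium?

9.525

A representative mine's profit is π_i = q_i(194.5 − 5Q) − 4q_i, with Q = q_i + Σ_{j≠i} q_j.
First-order condition: 190.5 − 10q_i − 5Σ_{j≠i} q_j = 0.
With identical mines, set every q_j = q: then 190.5 − 10q − 10q = 0, i.e. q = 190.5/20 = 9.525.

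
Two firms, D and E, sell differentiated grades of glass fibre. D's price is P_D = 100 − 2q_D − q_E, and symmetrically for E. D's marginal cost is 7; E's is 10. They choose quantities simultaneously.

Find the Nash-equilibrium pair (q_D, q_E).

Firm D's profit: π = q_D(100 − 2q_D − q_E) − 7q_D.
∂π/∂q_D = 93 − 4q_D − q_E = 0 ⇒ q_D = 23.25 − 0.25q_E.
Similarly q_E = 22.5 − 0.25q_D.
Solving the two reaction functions simultaneously: (1 − (−0.25)(−0.25))q_D = 23.25 − 0.25·22.5, so 0.9375q_D = 17.625 and q_D = 18.8.
Then q_E = 22.5 − 0.25·18.8 = 17.8.

18.8, 17.8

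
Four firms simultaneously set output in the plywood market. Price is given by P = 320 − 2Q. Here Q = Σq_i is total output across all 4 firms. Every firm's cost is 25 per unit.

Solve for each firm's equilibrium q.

A representative firm's profit is π_i = q_i(320 − 2Q) − 25q_i, with Q = q_i + Σ_{j≠i} q_j.
First-order condition: 295 − 4q_i − 2Σ_{j≠i} q_j = 0.
With identical firms, set every q_j = q: then 295 − 4q − 6q = 0, i.e. q = 295/10 = 29.5.

29.5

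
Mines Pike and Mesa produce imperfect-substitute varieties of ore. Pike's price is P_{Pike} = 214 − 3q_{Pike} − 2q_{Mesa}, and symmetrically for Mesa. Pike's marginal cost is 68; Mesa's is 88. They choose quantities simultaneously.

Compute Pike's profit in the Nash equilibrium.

Mine Pike's profit: π = q_{Pike}(214 − 3q_{Pike} − 2q_{Mesa}) − 68q_{Pike}.
∂π/∂q_{Pike} = 146 − 6q_{Pike} − 2q_{Mesa} = 0 ⇒ q_{Pike} = 73/3 − (1/3)q_{Mesa}.
Similarly q_{Mesa} = 21 − (1/3)q_{Pike}.
Substituting the second reaction function into the first: q_{Pike} = 73/3 − (1/3)(21 − (1/3)q_{Pike}), which gives (8/9)q_{Pike} = 52/3 ⇒ q_{Pike} = 19.5.
Then q_{Mesa} = 21 − (1/3)·19.5 = 14.5.
P_{Pike} = 214 − 3·19.5 − 2·14.5 = 126.5.
Profit = (126.5 − 68)·19.5 = 1140.75.

1140.75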